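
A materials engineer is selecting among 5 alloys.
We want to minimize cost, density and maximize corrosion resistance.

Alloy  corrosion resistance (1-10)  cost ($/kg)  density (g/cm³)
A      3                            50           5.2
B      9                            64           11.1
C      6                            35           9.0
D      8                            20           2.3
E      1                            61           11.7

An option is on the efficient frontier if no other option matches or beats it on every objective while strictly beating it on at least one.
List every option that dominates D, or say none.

none

A: worse on corrosion resistance (3 vs 8).
B: worse on cost (64 vs 20).
C: worse on corrosion resistance (6 vs 8).
E: worse on corrosion resistance (1 vs 8).
No option dominates D.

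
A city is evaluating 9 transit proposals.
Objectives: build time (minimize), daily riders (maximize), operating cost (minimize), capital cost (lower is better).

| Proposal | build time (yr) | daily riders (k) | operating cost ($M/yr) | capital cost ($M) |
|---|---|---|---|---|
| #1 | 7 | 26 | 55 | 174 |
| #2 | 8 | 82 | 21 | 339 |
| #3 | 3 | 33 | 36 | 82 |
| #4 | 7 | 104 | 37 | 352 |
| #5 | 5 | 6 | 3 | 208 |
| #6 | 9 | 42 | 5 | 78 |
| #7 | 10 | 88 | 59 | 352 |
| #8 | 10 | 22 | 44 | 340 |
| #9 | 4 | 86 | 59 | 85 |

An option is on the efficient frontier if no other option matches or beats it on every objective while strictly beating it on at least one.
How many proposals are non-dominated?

#1: dominated by #3 (build time 3≤7, daily riders 33≥26, operating cost 36≤55, capital cost 82≤174).
#2: not dominated.
#3: not dominated (best build time).
#4: not dominated (best daily riders).
#5: not dominated (best operating cost).
#6: not dominated (best capital cost).
#7: dominated by #4 (build time 7≤10, daily riders 104≥88, operating cost 37≤59, capital cost 352≤352).
#8: dominated by #2 (build time 8≤10, daily riders 82≥22, operating cost 21≤44, capital cost 339≤340).
#9: not dominated.
Pareto-optimal: #2, #3, #4, #5, #6, #9 → 6.

6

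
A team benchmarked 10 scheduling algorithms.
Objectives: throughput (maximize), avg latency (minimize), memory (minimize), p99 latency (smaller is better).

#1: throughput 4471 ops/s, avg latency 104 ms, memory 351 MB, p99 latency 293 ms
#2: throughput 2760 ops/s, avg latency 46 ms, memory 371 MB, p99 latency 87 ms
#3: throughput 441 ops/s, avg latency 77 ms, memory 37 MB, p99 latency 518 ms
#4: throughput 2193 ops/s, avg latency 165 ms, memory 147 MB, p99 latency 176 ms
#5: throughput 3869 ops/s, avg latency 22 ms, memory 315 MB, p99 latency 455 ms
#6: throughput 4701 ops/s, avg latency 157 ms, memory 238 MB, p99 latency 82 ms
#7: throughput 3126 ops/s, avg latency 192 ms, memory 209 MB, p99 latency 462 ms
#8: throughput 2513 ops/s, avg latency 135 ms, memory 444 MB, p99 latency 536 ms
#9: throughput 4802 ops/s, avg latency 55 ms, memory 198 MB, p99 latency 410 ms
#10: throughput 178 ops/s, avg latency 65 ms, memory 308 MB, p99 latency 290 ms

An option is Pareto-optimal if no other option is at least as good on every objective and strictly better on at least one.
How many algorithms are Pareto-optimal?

#1: not dominated.
#2: not dominated.
#3: not dominated (best memory).
#4: not dominated.
#5: not dominated (best avg latency).
#6: not dominated (best p99 latency).
#7: dominated by #9 (throughput 4802≥3126, avg latency 55≤192, memory 198≤209, p99 latency 410≤462).
#8: dominated by #1 (throughput 4471≥2513, avg latency 104≤135, memory 351≤444, p99 latency 293≤536).
#9: not dominated (best throughput).
#10: not dominated.
Pareto-optimal: #1, #2, #3, #4, #5, #6, #9, #10 → 8.

8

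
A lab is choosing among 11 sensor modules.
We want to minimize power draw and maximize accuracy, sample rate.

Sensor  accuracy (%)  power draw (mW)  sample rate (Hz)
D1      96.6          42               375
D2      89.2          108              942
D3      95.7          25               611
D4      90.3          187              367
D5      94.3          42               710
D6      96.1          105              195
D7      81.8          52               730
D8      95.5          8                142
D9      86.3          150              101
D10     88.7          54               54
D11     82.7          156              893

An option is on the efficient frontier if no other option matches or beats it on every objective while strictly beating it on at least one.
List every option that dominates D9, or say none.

D1: accuracy 96.6≥86.3, power draw 42≤150, sample rate 375≥101 — dominates D9.
D2: accuracy 89.2≥86.3, power draw 108≤150, sample rate 942≥101 — dominates D9.
D3: accuracy 95.7≥86.3, power draw 25≤150, sample rate 611≥101 — dominates D9.
D5: accuracy 94.3≥86.3, power draw 42≤150, sample rate 710≥101 — dominates D9.
D6: accuracy 96.1≥86.3, power draw 105≤150, sample rate 195≥101 — dominates D9.
D8: accuracy 95.5≥86.3, power draw 8≤150, sample rate 142≥101 — dominates D9.
Others (D4, D7, D10, D11) are each worse than D9 on at least one objective.

D1, D2, D3, D5, D6, D8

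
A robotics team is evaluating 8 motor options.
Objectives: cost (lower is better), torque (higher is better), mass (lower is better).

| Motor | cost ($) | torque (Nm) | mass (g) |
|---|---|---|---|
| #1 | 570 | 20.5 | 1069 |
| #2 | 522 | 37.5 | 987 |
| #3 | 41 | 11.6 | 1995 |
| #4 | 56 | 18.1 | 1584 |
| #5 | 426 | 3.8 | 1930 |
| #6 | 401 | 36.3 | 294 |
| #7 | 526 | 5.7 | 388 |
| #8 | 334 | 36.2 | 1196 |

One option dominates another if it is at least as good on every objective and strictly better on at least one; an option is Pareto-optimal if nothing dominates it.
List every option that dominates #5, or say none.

#4, #6, #8

#4: cost 56≤426, torque 18.1≥3.8, mass 1584≤1930 — dominates #5.
#6: cost 401≤426, torque 36.3≥3.8, mass 294≤1930 — dominates #5.
#8: cost 334≤426, torque 36.2≥3.8, mass 1196≤1930 — dominates #5.
Others (#1, #2, #3, #7) are each worse than #5 on at least one objective.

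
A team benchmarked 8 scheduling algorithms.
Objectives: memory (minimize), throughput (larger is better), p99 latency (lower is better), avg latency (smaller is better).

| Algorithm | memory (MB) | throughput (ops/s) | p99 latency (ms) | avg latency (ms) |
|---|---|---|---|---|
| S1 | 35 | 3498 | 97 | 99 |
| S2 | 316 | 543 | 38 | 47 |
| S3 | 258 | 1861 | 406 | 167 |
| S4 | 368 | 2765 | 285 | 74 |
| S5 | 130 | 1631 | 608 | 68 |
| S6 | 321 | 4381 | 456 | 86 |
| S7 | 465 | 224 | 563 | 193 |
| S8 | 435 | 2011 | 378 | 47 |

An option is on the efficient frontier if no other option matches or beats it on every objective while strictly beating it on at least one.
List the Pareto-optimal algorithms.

S1, S2, S4, S5, S6, S8

S1: not dominated (best memory).
S2: not dominated (best p99 latency).
S3: dominated by S1 (memory 35≤258, throughput 3498≥1861, p99 latency 97≤406, avg latency 99≤167).
S4: not dominated.
S5: not dominated.
S6: not dominated (best throughput).
S7: dominated by S1 (memory 35≤465, throughput 3498≥224, p99 latency 97≤563, avg latency 99≤193).
S8: not dominated.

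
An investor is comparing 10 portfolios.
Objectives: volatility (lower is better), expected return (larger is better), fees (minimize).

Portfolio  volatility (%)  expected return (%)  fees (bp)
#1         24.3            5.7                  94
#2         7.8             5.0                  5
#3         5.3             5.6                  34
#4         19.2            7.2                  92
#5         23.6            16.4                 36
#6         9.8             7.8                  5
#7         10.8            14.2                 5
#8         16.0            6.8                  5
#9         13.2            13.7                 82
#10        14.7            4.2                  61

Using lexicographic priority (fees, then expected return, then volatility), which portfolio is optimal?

First minimize fees: best is 5, kept {#2, #6, #7, #8}.
Then maximize expected return: best is 14.2, kept {#7}.

#7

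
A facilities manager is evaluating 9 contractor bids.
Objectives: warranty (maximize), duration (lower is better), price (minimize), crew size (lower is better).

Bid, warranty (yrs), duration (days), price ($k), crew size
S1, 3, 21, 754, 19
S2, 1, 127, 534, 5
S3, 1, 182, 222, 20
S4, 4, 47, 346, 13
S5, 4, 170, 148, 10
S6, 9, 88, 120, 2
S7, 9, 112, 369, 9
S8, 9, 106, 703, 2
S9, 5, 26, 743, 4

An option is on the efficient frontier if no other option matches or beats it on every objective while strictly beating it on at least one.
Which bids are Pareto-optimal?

S1: not dominated (best duration).
S2: dominated by S6 (warranty 9≥1, duration 88≤127, price 120≤534, crew size 2≤5).
S3: dominated by S5 (warranty 4≥1, duration 170≤182, price 148≤222, crew size 10≤20).
S4: not dominated.
S5: dominated by S6 (warranty 9≥4, duration 88≤170, price 120≤148, crew size 2≤10).
S6: not dominated (best price).
S7: dominated by S6 (warranty 9≥9, duration 88≤112, price 120≤369, crew size 2≤9).
S8: dominated by S6 (warranty 9≥9, duration 88≤106, price 120≤703, crew size 2≤2).
S9: not dominated.

S1, S4, S6, S9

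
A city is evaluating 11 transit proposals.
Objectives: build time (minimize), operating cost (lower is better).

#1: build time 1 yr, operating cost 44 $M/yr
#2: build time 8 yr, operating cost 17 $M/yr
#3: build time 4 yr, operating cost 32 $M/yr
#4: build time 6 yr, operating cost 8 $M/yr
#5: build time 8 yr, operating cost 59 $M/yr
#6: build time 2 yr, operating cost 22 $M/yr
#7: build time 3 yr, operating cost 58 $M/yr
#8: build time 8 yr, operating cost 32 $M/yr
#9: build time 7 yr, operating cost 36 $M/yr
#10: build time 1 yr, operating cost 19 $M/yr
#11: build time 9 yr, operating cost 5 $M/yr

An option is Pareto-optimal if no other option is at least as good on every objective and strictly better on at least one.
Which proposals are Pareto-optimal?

#1: dominated by #10 (build time 1≤1, operating cost 19≤44).
#2: dominated by #4 (build time 6≤8, operating cost 8≤17).
#3: dominated by #6 (build time 2≤4, operating cost 22≤32).
#4: not dominated.
#5: dominated by #1 (build time 1≤8, operating cost 44≤59).
#6: dominated by #10 (build time 1≤2, operating cost 19≤22).
#7: dominated by #1 (build time 1≤3, operating cost 44≤58).
#8: dominated by #2 (build time 8≤8, operating cost 17≤32).
#9: dominated by #3 (build time 4≤7, operating cost 32≤36).
#10: not dominated.
#11: not dominated (best operating cost).

#4, #10, #11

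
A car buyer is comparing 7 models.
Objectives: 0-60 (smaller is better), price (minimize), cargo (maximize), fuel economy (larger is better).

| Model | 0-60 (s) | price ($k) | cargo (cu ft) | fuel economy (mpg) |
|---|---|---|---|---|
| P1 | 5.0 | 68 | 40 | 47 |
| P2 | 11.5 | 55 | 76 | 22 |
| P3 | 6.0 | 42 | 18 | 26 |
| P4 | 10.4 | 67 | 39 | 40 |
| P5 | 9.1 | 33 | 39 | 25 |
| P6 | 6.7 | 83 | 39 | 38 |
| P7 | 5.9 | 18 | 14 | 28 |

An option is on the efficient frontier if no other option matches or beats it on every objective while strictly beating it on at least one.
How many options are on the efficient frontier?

6

P1: not dominated (best 0-60).
P2: not dominated (best cargo).
P3: not dominated.
P4: not dominated.
P5: not dominated.
P6: dominated by P1 (0-60 5.0≤6.7, price 68≤83, cargo 40≥39, fuel economy 47≥38).
P7: not dominated (best price).
Pareto-optimal: P1, P2, P3, P4, P5, P7 → 6.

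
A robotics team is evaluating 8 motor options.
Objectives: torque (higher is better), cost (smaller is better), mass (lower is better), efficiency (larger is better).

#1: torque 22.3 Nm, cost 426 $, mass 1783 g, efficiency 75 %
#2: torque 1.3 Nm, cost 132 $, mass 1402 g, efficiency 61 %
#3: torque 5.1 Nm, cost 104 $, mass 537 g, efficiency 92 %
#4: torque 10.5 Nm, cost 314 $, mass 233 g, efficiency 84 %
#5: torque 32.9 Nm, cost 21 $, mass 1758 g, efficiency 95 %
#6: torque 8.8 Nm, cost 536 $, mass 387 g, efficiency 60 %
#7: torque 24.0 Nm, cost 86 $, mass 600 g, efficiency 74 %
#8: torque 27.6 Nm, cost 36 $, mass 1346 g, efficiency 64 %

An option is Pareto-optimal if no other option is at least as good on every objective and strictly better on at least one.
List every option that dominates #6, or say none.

#4: torque 10.5≥8.8, cost 314≤536, mass 233≤387, efficiency 84≥60 — dominates #6.
Others (#1, #2, #3, #5, #7, #8) are each worse than #6 on at least one objective.

#4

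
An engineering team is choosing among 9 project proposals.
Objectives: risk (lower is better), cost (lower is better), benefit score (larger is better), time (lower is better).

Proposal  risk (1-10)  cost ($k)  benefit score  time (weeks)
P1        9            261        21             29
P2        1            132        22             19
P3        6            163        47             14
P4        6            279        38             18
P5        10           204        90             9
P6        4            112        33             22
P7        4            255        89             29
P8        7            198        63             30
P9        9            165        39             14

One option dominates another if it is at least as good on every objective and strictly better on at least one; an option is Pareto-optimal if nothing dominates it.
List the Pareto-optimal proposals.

P2, P3, P5, P6, P7, P8

P1: dominated by P2 (risk 1≤9, cost 132≤261, benefit score 22≥21, time 19≤29).
P2: not dominated (best risk).
P3: not dominated.
P4: dominated by P3 (risk 6≤6, cost 163≤279, benefit score 47≥38, time 14≤18).
P5: not dominated (best benefit score).
P6: not dominated (best cost).
P7: not dominated.
P8: not dominated.
P9: dominated by P3 (risk 6≤9, cost 163≤165, benefit score 47≥39, time 14≤14).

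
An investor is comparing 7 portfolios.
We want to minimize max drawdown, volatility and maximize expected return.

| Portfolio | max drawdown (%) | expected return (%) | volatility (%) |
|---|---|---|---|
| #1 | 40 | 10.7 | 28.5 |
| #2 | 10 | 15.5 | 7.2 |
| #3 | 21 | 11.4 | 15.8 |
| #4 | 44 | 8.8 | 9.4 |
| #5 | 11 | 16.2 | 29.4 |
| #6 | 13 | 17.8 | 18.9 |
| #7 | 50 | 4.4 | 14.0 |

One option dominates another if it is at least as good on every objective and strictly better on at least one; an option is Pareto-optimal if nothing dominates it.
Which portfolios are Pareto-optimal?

#2, #5, #6

#1: dominated by #2 (max drawdown 10≤40, expected return 15.5≥10.7, volatility 7.2≤28.5).
#2: not dominated (best max drawdown).
#3: dominated by #2 (max drawdown 10≤21, expected return 15.5≥11.4, volatility 7.2≤15.8).
#4: dominated by #2 (max drawdown 10≤44, expected return 15.5≥8.8, volatility 7.2≤9.4).
#5: not dominated.
#6: not dominated (best expected return).
#7: dominated by #2 (max drawdown 10≤50, expected return 15.5≥4.4, volatility 7.2≤14.0).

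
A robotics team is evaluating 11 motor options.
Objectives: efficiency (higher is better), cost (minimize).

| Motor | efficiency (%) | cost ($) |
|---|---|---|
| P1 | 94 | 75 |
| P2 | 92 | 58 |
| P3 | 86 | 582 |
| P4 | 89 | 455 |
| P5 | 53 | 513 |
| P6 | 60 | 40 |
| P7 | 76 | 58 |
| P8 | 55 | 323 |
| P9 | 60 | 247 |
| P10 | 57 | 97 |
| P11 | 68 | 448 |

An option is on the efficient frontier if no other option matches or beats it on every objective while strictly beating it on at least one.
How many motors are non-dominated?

3

P1: not dominated (best efficiency).
P2: not dominated.
P3: dominated by P1 (efficiency 94≥86, cost 75≤582).
P4: dominated by P1 (efficiency 94≥89, cost 75≤455).
P5: dominated by P1 (efficiency 94≥53, cost 75≤513).
P6: not dominated (best cost).
P7: dominated by P2 (efficiency 92≥76, cost 58≤58).
P8: dominated by P1 (efficiency 94≥55, cost 75≤323).
P9: dominated by P1 (efficiency 94≥60, cost 75≤247).
P10: dominated by P1 (efficiency 94≥57, cost 75≤97).
P11: dominated by P1 (efficiency 94≥68, cost 75≤448).
Pareto-optimal: P1, P2, P6 → 3.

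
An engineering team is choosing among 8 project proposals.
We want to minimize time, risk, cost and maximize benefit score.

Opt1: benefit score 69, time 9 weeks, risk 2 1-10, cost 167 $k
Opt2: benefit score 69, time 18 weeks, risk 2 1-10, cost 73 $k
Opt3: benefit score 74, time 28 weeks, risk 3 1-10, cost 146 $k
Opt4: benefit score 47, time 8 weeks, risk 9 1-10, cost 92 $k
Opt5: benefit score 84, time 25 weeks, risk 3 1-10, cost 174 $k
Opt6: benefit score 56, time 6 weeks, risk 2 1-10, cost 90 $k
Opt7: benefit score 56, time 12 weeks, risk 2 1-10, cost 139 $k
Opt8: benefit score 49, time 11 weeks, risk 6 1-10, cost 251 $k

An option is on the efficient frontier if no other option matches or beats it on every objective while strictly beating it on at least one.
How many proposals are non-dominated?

5

Opt1: not dominated.
Opt2: not dominated (best cost).
Opt3: not dominated.
Opt4: dominated by Opt6 (benefit score 56≥47, time 6≤8, risk 2≤9, cost 90≤92).
Opt5: not dominated (best benefit score).
Opt6: not dominated (best time).
Opt7: dominated by Opt6 (benefit score 56≥56, time 6≤12, risk 2≤2, cost 90≤139).
Opt8: dominated by Opt1 (benefit score 69≥49, time 9≤11, risk 2≤6, cost 167≤251).
Pareto-optimal: Opt1, Opt2, Opt3, Opt5, Opt6 → 5.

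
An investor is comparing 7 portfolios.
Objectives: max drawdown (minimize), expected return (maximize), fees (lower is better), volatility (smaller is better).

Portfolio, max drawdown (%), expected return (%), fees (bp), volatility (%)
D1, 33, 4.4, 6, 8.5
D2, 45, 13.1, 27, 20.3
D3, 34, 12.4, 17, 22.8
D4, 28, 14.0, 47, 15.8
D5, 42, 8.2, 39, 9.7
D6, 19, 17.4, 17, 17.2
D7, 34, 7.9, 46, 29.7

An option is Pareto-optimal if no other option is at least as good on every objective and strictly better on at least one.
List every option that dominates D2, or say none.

D6

D6: max drawdown 19≤45, expected return 17.4≥13.1, fees 17≤27, volatility 17.2≤20.3 — dominates D2.
Others (D1, D3, D4, D5, D7) are each worse than D2 on at least one objective.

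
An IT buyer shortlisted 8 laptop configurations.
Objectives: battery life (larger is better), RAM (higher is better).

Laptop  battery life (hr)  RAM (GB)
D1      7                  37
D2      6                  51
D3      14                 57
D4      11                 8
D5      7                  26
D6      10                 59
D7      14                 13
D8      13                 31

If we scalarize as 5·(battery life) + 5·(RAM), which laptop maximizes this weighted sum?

D3

D1: 5·7 + 5·37 = 220
D2: 5·6 + 5·51 = 285
D3: 5·14 + 5·57 = 355
D4: 5·11 + 5·8 = 95
D5: 5·7 + 5·26 = 165
D6: 5·10 + 5·59 = 345
D7: 5·14 + 5·13 = 135
D8: 5·13 + 5·31 = 220
Highest: D3 at 355.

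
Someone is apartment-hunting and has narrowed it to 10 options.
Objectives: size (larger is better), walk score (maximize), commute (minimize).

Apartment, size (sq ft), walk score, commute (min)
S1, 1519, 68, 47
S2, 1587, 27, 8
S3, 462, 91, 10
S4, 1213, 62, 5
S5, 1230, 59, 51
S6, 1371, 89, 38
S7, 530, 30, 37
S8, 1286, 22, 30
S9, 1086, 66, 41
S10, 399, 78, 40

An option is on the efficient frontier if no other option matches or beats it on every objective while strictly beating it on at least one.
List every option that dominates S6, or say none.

none

S1: worse on walk score (68 vs 89).
S2: worse on walk score (27 vs 89).
S3: worse on size (462 vs 1371).
S4: worse on size (1213 vs 1371).
S5: worse on size (1230 vs 1371).
S7: worse on size (530 vs 1371).
S8: worse on size (1286 vs 1371).
S9: worse on size (1086 vs 1371).
S10: worse on size (399 vs 1371).
No option dominates S6.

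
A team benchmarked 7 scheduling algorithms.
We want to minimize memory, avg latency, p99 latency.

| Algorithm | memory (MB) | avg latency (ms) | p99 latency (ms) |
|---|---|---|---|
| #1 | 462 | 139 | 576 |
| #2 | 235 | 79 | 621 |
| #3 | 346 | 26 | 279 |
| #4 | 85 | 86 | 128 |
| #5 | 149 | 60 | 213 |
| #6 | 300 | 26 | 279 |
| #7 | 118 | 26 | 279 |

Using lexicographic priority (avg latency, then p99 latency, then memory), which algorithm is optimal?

#7

First minimize avg latency: best is 26, kept {#3, #6, #7}.
Then minimize p99 latency: best is 279, kept {#3, #6, #7}.
Then minimize memory: best is 118, kept {#7}.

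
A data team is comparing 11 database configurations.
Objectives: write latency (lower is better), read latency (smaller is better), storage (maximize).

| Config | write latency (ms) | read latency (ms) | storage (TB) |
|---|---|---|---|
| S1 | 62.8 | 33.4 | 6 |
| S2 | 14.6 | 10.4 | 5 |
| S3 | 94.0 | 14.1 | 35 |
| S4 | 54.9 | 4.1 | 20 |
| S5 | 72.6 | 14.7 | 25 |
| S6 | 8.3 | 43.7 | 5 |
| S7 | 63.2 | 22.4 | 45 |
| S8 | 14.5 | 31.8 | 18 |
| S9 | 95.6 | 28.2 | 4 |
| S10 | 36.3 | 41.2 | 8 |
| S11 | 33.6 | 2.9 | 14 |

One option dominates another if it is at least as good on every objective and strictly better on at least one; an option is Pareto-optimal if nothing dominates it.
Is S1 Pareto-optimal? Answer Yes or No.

S4 vs S1: write latency 54.9≤62.8, read latency 4.1≤33.4, storage 20≥6 — S4 is at least as good on every objective and strictly better on at least one, so S4 dominates S1.

No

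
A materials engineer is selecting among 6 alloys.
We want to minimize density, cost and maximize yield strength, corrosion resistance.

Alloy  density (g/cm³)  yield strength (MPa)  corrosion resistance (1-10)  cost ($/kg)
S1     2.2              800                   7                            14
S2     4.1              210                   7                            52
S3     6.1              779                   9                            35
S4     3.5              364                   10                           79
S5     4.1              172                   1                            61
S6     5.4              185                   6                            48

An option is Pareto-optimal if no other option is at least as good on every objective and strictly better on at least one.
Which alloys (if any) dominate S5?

S1: density 2.2≤4.1, yield strength 800≥172, corrosion resistance 7≥1, cost 14≤61 — dominates S5.
S2: density 4.1≤4.1, yield strength 210≥172, corrosion resistance 7≥1, cost 52≤61 — dominates S5.
Others (S3, S4, S6) are each worse than S5 on at least one objective.

S1, S2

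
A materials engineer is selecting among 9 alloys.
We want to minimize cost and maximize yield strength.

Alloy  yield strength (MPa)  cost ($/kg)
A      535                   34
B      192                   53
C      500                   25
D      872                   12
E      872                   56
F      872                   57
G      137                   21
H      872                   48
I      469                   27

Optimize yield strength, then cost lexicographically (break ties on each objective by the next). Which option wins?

First maximize yield strength: best is 872, kept {D, E, F, H}.
Then minimize cost: best is 12, kept {D}.

D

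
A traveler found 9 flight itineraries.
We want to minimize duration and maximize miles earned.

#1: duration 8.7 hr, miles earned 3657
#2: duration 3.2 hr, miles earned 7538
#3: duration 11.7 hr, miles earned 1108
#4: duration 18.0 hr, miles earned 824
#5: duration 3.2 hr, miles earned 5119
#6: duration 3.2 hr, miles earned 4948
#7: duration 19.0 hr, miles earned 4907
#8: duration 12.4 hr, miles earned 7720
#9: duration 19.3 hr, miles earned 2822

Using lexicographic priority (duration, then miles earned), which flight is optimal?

#2

First minimize duration: best is 3.2, kept {#2, #5, #6}.
Then maximize miles earned: best is 7538, kept {#2}.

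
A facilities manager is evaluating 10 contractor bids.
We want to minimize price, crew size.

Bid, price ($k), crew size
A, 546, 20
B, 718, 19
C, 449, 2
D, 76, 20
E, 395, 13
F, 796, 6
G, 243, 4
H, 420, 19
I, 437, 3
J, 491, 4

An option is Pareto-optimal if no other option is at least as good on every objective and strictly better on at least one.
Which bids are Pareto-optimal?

C, D, G, I

A: dominated by C (price 449≤546, crew size 2≤20).
B: dominated by C (price 449≤718, crew size 2≤19).
C: not dominated (best crew size).
D: not dominated (best price).
E: dominated by G (price 243≤395, crew size 4≤13).
F: dominated by C (price 449≤796, crew size 2≤6).
G: not dominated.
H: dominated by E (price 395≤420, crew size 13≤19).
I: not dominated.
J: dominated by C (price 449≤491, crew size 2≤4).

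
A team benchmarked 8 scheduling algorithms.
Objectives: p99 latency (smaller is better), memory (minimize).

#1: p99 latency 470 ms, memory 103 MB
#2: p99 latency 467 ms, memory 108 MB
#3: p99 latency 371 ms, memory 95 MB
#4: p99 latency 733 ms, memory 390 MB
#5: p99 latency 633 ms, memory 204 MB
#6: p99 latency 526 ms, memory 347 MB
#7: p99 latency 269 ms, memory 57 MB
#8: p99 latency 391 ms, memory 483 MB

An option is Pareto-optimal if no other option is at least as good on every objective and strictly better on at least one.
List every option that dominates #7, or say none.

#1: worse on p99 latency (470 vs 269).
#2: worse on p99 latency (467 vs 269).
#3: worse on p99 latency (371 vs 269).
#4: worse on p99 latency (733 vs 269).
#5: worse on p99 latency (633 vs 269).
#6: worse on p99 latency (526 vs 269).
#8: worse on p99 latency (391 vs 269).
No option dominates #7.

none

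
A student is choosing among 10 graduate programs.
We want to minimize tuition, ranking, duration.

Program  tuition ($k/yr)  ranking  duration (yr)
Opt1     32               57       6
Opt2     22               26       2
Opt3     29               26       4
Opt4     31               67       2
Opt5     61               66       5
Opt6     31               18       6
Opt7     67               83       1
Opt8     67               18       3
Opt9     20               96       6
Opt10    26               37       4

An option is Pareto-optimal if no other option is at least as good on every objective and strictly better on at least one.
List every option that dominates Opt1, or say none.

Opt2, Opt3, Opt6, Opt10

Opt2: tuition 22≤32, ranking 26≤57, duration 2≤6 — dominates Opt1.
Opt3: tuition 29≤32, ranking 26≤57, duration 4≤6 — dominates Opt1.
Opt6: tuition 31≤32, ranking 18≤57, duration 6≤6 — dominates Opt1.
Opt10: tuition 26≤32, ranking 37≤57, duration 4≤6 — dominates Opt1.
Others (Opt4, Opt5, Opt7, Opt8, Opt9) are each worse than Opt1 on at least one objective.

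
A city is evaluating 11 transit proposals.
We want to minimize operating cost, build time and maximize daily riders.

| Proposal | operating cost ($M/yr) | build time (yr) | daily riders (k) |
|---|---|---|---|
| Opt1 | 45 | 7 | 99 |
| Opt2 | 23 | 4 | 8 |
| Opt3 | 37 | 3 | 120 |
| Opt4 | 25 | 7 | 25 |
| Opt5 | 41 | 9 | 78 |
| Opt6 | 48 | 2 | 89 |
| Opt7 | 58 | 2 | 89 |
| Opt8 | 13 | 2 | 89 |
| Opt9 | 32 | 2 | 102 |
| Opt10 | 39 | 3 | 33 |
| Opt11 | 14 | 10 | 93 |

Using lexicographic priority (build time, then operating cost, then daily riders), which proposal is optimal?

Opt8

First minimize build time: best is 2, kept {Opt6, Opt7, Opt8, Opt9}.
Then minimize operating cost: best is 13, kept {Opt8}.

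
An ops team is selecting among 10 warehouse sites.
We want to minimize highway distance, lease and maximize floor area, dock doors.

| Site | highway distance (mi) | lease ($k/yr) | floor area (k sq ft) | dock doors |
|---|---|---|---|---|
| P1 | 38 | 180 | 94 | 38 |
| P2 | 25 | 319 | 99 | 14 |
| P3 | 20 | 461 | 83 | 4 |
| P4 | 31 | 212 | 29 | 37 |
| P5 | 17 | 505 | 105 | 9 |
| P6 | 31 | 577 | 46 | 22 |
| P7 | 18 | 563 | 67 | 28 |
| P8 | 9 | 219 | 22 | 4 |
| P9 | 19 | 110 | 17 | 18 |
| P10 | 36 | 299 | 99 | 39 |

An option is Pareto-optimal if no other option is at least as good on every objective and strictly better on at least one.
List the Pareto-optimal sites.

P1: not dominated.
P2: not dominated.
P3: not dominated.
P4: not dominated.
P5: not dominated (best floor area).
P6: dominated by P7 (highway distance 18≤31, lease 563≤577, floor area 67≥46, dock doors 28≥22).
P7: not dominated.
P8: not dominated (best highway distance).
P9: not dominated (best lease).
P10: not dominated (best dock doors).

P1, P2, P3, P4, P5, P7, P8, P9, P10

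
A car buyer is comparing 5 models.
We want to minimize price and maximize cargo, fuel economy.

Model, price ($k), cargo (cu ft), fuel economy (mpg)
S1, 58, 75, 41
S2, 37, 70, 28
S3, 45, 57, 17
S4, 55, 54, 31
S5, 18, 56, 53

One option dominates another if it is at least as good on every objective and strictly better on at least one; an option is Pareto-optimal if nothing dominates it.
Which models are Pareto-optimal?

S1: not dominated (best cargo).
S2: not dominated.
S3: dominated by S2 (price 37≤45, cargo 70≥57, fuel economy 28≥17).
S4: dominated by S5 (price 18≤55, cargo 56≥54, fuel economy 53≥31).
S5: not dominated (best price).

S1, S2, S5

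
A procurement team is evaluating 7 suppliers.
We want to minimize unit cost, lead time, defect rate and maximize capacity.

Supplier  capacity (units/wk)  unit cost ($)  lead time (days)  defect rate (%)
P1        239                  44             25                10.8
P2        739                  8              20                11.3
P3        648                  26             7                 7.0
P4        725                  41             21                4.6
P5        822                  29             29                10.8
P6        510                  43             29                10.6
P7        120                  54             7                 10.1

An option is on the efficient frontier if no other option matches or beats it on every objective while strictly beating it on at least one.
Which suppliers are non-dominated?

P2, P3, P4, P5

P1: dominated by P3 (capacity 648≥239, unit cost 26≤44, lead time 7≤25, defect rate 7.0≤10.8).
P2: not dominated (best unit cost).
P3: not dominated.
P4: not dominated (best defect rate).
P5: not dominated (best capacity).
P6: dominated by P3 (capacity 648≥510, unit cost 26≤43, lead time 7≤29, defect rate 7.0≤10.6).
P7: dominated by P3 (capacity 648≥120, unit cost 26≤54, lead time 7≤7, defect rate 7.0≤10.1).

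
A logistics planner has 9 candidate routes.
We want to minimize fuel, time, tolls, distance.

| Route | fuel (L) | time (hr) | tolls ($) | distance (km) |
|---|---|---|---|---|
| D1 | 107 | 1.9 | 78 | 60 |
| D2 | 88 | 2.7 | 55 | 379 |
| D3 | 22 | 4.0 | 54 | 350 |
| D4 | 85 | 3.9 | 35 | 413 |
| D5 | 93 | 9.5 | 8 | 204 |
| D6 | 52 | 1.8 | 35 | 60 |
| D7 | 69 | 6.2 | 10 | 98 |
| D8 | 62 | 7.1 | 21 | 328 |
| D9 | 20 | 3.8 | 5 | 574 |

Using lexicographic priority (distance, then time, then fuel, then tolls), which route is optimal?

First minimize distance: best is 60, kept {D1, D6}.
Then minimize time: best is 1.8, kept {D6}.

D6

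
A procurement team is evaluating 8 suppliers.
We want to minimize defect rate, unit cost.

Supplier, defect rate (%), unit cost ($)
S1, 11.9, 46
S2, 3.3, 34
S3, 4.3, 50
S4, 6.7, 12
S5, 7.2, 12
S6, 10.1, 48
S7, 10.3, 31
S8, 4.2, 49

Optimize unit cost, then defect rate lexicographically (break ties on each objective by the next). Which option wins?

First minimize unit cost: best is 12, kept {S4, S5}.
Then minimize defect rate: best is 6.7, kept {S4}.

S4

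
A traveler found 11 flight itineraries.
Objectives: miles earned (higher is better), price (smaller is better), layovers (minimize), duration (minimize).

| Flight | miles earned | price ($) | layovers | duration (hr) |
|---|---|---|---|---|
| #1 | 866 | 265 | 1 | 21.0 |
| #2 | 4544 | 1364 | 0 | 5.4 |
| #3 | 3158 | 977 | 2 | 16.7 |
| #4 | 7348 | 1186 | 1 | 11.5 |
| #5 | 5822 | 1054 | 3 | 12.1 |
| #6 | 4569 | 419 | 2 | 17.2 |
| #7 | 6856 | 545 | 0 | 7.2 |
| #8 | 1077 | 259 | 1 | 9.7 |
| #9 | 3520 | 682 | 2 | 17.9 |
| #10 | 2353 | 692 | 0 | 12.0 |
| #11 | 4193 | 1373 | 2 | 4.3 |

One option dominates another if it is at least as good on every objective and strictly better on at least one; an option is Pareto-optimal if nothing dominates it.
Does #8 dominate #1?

Yes

#8 vs #1: miles earned 1077≥866, price 259≤265, layovers 1≤1, duration 9.7≤21.0 — #8 is at least as good on every objective with at least one strict improvement.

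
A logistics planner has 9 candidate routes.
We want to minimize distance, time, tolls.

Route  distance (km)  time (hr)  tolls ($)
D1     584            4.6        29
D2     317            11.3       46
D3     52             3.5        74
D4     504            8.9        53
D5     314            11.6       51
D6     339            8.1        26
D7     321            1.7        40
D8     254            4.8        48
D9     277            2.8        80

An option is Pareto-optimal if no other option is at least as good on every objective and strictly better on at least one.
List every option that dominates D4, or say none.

D6: distance 339≤504, time 8.1≤8.9, tolls 26≤53 — dominates D4.
D7: distance 321≤504, time 1.7≤8.9, tolls 40≤53 — dominates D4.
D8: distance 254≤504, time 4.8≤8.9, tolls 48≤53 — dominates D4.
Others (D1, D2, D3, D5, D9) are each worse than D4 on at least one objective.

D6, D7, D8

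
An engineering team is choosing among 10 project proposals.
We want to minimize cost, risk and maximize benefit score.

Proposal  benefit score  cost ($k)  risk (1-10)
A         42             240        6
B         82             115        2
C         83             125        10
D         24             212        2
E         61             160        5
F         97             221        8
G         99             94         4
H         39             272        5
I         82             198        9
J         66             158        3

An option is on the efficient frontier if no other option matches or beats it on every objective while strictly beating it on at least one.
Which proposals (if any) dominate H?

B: benefit score 82≥39, cost 115≤272, risk 2≤5 — dominates H.
E: benefit score 61≥39, cost 160≤272, risk 5≤5 — dominates H.
G: benefit score 99≥39, cost 94≤272, risk 4≤5 — dominates H.
J: benefit score 66≥39, cost 158≤272, risk 3≤5 — dominates H.
Others (A, C, D, F, I) are each worse than H on at least one objective.

B, E, G, J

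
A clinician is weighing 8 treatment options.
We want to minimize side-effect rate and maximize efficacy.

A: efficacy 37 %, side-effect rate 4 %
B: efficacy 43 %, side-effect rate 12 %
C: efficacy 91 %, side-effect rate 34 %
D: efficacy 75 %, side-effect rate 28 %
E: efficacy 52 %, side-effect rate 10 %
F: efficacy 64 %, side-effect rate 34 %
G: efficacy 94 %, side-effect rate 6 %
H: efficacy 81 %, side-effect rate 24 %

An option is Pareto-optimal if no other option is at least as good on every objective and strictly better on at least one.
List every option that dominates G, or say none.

A: worse on efficacy (37 vs 94).
B: worse on efficacy (43 vs 94).
C: worse on efficacy (91 vs 94).
D: worse on efficacy (75 vs 94).
E: worse on efficacy (52 vs 94).
F: worse on efficacy (64 vs 94).
H: worse on efficacy (81 vs 94).
No option dominates G.

none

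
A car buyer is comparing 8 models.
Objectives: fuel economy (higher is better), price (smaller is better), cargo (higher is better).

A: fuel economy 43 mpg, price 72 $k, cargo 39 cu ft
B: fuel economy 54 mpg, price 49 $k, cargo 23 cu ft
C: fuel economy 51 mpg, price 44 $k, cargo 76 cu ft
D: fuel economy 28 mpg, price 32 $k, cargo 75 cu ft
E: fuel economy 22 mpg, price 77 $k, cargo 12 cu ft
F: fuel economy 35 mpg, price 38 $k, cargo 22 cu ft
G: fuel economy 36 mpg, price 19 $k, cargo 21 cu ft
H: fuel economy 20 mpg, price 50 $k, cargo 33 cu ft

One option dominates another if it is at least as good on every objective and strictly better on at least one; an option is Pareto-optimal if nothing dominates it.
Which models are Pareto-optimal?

B, C, D, F, G

A: dominated by C (fuel economy 51≥43, price 44≤72, cargo 76≥39).
B: not dominated (best fuel economy).
C: not dominated (best cargo).
D: not dominated.
E: dominated by A (fuel economy 43≥22, price 72≤77, cargo 39≥12).
F: not dominated.
G: not dominated (best price).
H: dominated by C (fuel economy 51≥20, price 44≤50, cargo 76≥33).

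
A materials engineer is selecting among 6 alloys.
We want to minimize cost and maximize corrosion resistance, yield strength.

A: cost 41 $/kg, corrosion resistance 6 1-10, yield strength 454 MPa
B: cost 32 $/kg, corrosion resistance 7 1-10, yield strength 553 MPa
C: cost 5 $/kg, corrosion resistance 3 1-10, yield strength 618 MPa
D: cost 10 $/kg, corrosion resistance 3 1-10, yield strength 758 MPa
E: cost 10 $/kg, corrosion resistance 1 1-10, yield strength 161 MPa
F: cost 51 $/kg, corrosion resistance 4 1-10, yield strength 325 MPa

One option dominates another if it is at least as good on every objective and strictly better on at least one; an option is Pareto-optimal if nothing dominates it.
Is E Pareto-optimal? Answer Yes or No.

No

C vs E: cost 5≤10, corrosion resistance 3≥1, yield strength 618≥161 — C is at least as good on every objective and strictly better on at least one, so C dominates E.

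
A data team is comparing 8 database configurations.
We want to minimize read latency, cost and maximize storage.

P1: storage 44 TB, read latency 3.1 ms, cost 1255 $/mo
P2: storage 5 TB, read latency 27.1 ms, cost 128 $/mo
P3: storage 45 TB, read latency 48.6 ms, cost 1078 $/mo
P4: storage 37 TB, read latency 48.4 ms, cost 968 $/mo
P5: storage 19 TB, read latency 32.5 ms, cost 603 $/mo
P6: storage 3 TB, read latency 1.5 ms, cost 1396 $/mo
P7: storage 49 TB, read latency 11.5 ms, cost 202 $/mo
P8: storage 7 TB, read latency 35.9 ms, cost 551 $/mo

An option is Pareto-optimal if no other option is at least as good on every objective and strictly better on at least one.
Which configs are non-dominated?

P1: not dominated.
P2: not dominated (best cost).
P3: dominated by P7 (storage 49≥45, read latency 11.5≤48.6, cost 202≤1078).
P4: dominated by P7 (storage 49≥37, read latency 11.5≤48.4, cost 202≤968).
P5: dominated by P7 (storage 49≥19, read latency 11.5≤32.5, cost 202≤603).
P6: not dominated (best read latency).
P7: not dominated (best storage).
P8: dominated by P7 (storage 49≥7, read latency 11.5≤35.9, cost 202≤551).

P1, P2, P6, P7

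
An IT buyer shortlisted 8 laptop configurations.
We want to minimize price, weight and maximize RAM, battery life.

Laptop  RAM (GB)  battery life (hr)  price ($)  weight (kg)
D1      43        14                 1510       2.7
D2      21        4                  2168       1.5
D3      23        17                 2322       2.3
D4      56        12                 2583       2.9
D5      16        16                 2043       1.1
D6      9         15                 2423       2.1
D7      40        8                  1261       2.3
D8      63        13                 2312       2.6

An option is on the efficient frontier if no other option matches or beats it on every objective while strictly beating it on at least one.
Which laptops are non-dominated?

D1, D2, D3, D5, D7, D8

D1: not dominated.
D2: not dominated.
D3: not dominated (best battery life).
D4: dominated by D8 (RAM 63≥56, battery life 13≥12, price 2312≤2583, weight 2.6≤2.9).
D5: not dominated (best weight).
D6: dominated by D5 (RAM 16≥9, battery life 16≥15, price 2043≤2423, weight 1.1≤2.1).
D7: not dominated (best price).
D8: not dominated (best RAM).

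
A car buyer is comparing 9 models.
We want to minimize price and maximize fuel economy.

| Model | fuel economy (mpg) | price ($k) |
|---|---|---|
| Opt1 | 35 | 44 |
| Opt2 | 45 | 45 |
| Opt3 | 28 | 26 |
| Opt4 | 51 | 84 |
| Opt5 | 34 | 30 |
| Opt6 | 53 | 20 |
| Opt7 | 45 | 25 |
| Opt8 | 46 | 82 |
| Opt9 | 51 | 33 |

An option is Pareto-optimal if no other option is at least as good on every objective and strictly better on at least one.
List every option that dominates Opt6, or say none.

Opt1: worse on fuel economy (35 vs 53).
Opt2: worse on fuel economy (45 vs 53).
Opt3: worse on fuel economy (28 vs 53).
Opt4: worse on fuel economy (51 vs 53).
Opt5: worse on fuel economy (34 vs 53).
Opt7: worse on fuel economy (45 vs 53).
Opt8: worse on fuel economy (46 vs 53).
Opt9: worse on fuel economy (51 vs 53).
No option dominates Opt6.

none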